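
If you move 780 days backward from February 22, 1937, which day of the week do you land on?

Friday

First find the weekday of Feb 22, 1937. Doomsday rule: the anchor day for the 1900s is Wednesday. For year 37: 37÷12 = 3 r 1, and 1÷4 = 0, so 3+1+0 = 4.
Wednesday + 4 ≡ Sunday — that's 1937's doomsday.
In February the doomsday date is Feb 28 (1937 is not a leap year).
Feb 22 is 6 days before Feb 28; 6 mod 7 = 6, so Sunday − 6 = Monday.
780 mod 7 = 3, so 780 days before a Monday is Monday − 3 = Friday.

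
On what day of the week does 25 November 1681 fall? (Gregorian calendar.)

Tuesday

Doomsday rule: the anchor day for the 1600s is Tuesday. For year 81: 81÷12 = 6 r 9, and 9÷4 = 2, so 6+9+2 = 17.
Tuesday + 17 ≡ Friday — that's 1681's doomsday.
In November the doomsday date is Nov 7.
Nov 25 is 18 days after Nov 7; 18 mod 7 = 4, so Friday + 4 = Tuesday.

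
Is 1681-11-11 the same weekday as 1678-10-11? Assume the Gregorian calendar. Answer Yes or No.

Yes

From Oct 11, 1678 to Nov 11, 1681 is 1127 days.
1127 mod 7 = 0, so they are the same weekday.
(Oct 11, 1678 is a Tuesday; Nov 11, 1681 is a Tuesday.)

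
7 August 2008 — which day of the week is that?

Thursday

Doomsday rule: the anchor day for the 2000s is Tuesday. For year 08: 8÷12 = 0 r 8, and 8÷4 = 2, so 0+8+2 = 10.
Tuesday + 10 ≡ Friday — that's 2008's doomsday.
In August the doomsday date is Aug 8.
Aug 7 is 1 day before Aug 8; 1 mod 7 = 1, so Friday − 1 = Thursday.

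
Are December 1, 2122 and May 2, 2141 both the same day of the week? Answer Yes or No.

From Dec 1, 2122 to May 2, 2141 is 6727 days.
6727 mod 7 = 0, so they are the same weekday.
(Dec 1, 2122 is a Tuesday; May 2, 2141 is a Tuesday.)

Yes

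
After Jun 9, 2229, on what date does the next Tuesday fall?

Jun 9, 2229 is a Tuesday.
From Tuesday to the next Tuesday is 7 days.
Jun 9, 2229 + 7 = Jun 16, 2229.

June 16, 2229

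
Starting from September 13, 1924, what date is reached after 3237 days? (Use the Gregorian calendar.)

July 25, 1933

+365 (one year) → Sep 13, 1925 (2872 left).
+365 (one year) → Sep 13, 1926 (2507 left).
+365 (one year) → Sep 13, 1927 (2142 left).
+366 (one year; includes Feb 29, 1928) → Sep 13, 1928 (1776 left).
+365 (one year) → Sep 13, 1929 (1411 left).
+365 (one year) → Sep 13, 1930 (1046 left).
+365 (one year) → Sep 13, 1931 (681 left).
+366 (one year; includes Feb 29, 1932) → Sep 13, 1932 (315 left).
Sep has 30 days: +18 → Oct 1, 1932 (297 left).
Oct has 31 days: +31 → Nov 1, 1932 (266 left).
Nov has 30 days: +30 → Dec 1, 1932 (236 left).
Dec has 31 days: +31 → Jan 1, 1933 (205 left).
Jan has 31 days: +31 → Feb 1, 1933 (174 left).
Feb has 28 days: +28 → Mar 1, 1933 (146 left).
Mar has 31 days: +31 → Apr 1, 1933 (115 left).
Apr has 30 days: +30 → May 1, 1933 (85 left).
May has 31 days: +31 → Jun 1, 1933 (54 left).
Jun has 30 days: +30 → Jul 1, 1933 (24 left).
+24 → Jul 25, 1933.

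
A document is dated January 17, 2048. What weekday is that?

Doomsday rule: the anchor day for the 2000s is Tuesday. For year 48: 48÷12 = 4 r 0, and 0÷4 = 0, so 4+0+0 = 4.
Tuesday + 4 ≡ Saturday — that's 2048's doomsday.
In January the doomsday date is Jan 4 (2048 is a leap year (divisible by 4)).
Jan 17 is 13 days after Jan 4; 13 mod 7 = 6, so Saturday + 6 = Friday.

Friday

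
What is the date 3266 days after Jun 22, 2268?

+365 (one year) → Jun 22, 2269 (2901 left).
+365 (one year) → Jun 22, 2270 (2536 left).
+365 (one year) → Jun 22, 2271 (2171 left).
+366 (one year; includes Feb 29, 2272) → Jun 22, 2272 (1805 left).
+365 (one year) → Jun 22, 2273 (1440 left).
+365 (one year) → Jun 22, 2274 (1075 left).
+365 (one year) → Jun 22, 2275 (710 left).
+366 (one year; includes Feb 29, 2276) → Jun 22, 2276 (344 left).
Jun has 30 days: +9 → Jul 1, 2276 (335 left).
Jul has 31 days: +31 → Aug 1, 2276 (304 left).
Aug has 31 days: +31 → Sep 1, 2276 (273 left).
Sep has 30 days: +30 → Oct 1, 2276 (243 left).
Oct has 31 days: +31 → Nov 1, 2276 (212 left).
Nov has 30 days: +30 → Dec 1, 2276 (182 left).
Dec has 31 days: +31 → Jan 1, 2277 (151 left).
Jan has 31 days: +31 → Feb 1, 2277 (120 left).
Feb has 28 days: +28 → Mar 1, 2277 (92 left).
Mar has 31 days: +31 → Apr 1, 2277 (61 left).
Apr has 30 days: +30 → May 1, 2277 (31 left).
May has 31 days: +31 → Jun 1, 2277 (0 left).

June 1, 2277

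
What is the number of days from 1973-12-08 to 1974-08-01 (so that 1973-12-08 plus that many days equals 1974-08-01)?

Dec 8, 1973 → Jan 8, 1974: 31 days (December has 31).
Jan 8, 1974 → Feb 8, 1974: 31 days (January has 31).
Feb 8, 1974 → Mar 8, 1974: 28 days (February has 28).
Mar 8, 1974 → Apr 8, 1974: 31 days (March has 31).
Apr 8, 1974 → May 8, 1974: 30 days (April has 30).
May 8, 1974 → Jun 8, 1974: 31 days (May has 31).
Jun 8, 1974 → Jul 8, 1974: 30 days (June has 30).
Jul 8, 1974 → Aug 1, 1974: 24 days.
Total: 236 days.

236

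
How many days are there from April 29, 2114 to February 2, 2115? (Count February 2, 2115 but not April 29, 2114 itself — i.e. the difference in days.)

Apr 29, 2114 → May 29, 2114: 30 days (April has 30).
May 29, 2114 → Jun 29, 2114: 31 days (May has 31).
Jun 29, 2114 → Jul 29, 2114: 30 days (June has 30).
Jul 29, 2114 → Aug 29, 2114: 31 days (July has 31).
Aug 29, 2114 → Sep 29, 2114: 31 days (August has 31).
Sep 29, 2114 → Oct 29, 2114: 30 days (September has 30).
Oct 29, 2114 → Nov 29, 2114: 31 days (October has 31).
Nov 29, 2114 → Dec 29, 2114: 30 days (November has 30).
Dec 29, 2114 → Jan 29, 2115: 31 days (December has 31).
Jan 29, 2115 → Feb 2, 2115: 4 days.
Total: 279 days.

279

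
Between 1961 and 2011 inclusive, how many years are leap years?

12

Multiples of 4 in [1961,2011]: 12.
Of those, multiples of 100: 1 (not leap unless ÷400).
Multiples of 400: 1.
Leap years = 12 − 1 + 1 = 12.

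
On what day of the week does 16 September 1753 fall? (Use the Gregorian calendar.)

Sunday

Doomsday rule: the anchor day for the 1700s is Sunday. For year 53: 53÷12 = 4 r 5, and 5÷4 = 1, so 4+5+1 = 10.
Sunday + 10 ≡ Wednesday — that's 1753's doomsday.
In September the doomsday date is Sep 5.
Sep 16 is 11 days after Sep 5; 11 mod 7 = 4, so Wednesday + 4 = Sunday.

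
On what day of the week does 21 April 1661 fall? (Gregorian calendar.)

Doomsday rule: the anchor day for the 1600s is Tuesday. For year 61: 61÷12 = 5 r 1, and 1÷4 = 0, so 5+1+0 = 6.
Tuesday + 6 ≡ Monday — that's 1661's doomsday.
In April the doomsday date is Apr 4.
Apr 21 is 17 days after Apr 4; 17 mod 7 = 3, so Monday + 3 = Thursday.

Thursday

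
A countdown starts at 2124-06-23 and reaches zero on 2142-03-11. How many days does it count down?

Jun 23, 2124 → Jun 23, 2125: 365 days.
Jun 23, 2125 → Jun 23, 2126: 365 days.
Jun 23, 2126 → Jun 23, 2127: 365 days.
Jun 23, 2127 → Jun 23, 2128: 366 days (Feb 29, 2128 is in that span).
Jun 23, 2128 → Jun 23, 2129: 365 days.
Jun 23, 2129 → Jun 23, 2130: 365 days.
Jun 23, 2130 → Jun 23, 2131: 365 days.
Jun 23, 2131 → Jun 23, 2132: 366 days (Feb 29, 2132 is in that span).
Jun 23, 2132 → Jun 23, 2133: 365 days.
Jun 23, 2133 → Jun 23, 2134: 365 days.
Jun 23, 2134 → Jun 23, 2135: 365 days.
Jun 23, 2135 → Jun 23, 2136: 366 days (Feb 29, 2136 is in that span).
Jun 23, 2136 → Jun 23, 2137: 365 days.
Jun 23, 2137 → Jun 23, 2138: 365 days.
Jun 23, 2138 → Jun 23, 2139: 365 days.
Jun 23, 2139 → Jun 23, 2140: 366 days (Feb 29, 2140 is in that span).
Jun 23, 2140 → Jun 23, 2141: 365 days.
Jun 23, 2141 → Jul 23, 2141: 30 days (June has 30).
Jul 23, 2141 → Aug 23, 2141: 31 days (July has 31).
Aug 23, 2141 → Sep 23, 2141: 31 days (August has 31).
Sep 23, 2141 → Oct 23, 2141: 30 days (September has 30).
Oct 23, 2141 → Nov 23, 2141: 31 days (October has 31).
Nov 23, 2141 → Dec 23, 2141: 30 days (November has 30).
Dec 23, 2141 → Jan 23, 2142: 31 days (December has 31).
Jan 23, 2142 → Feb 23, 2142: 31 days (January has 31).
Feb 23, 2142 → Mar 11, 2142: 16 days.
Total: 6470 days.

6470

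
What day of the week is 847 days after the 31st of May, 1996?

May 31, 1996 is a Friday.
847 mod 7 = 0, so 847 days after a Friday is Friday + 0 = Friday.

Friday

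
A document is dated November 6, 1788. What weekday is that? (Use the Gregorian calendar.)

Doomsday rule: the anchor day for the 1700s is Sunday. For year 88: 88÷12 = 7 r 4, and 4÷4 = 1, so 7+4+1 = 12.
Sunday + 12 ≡ Friday — that's 1788's doomsday.
In November the doomsday date is Nov 7.
Nov 6 is 1 day before Nov 7; 1 mod 7 = 1, so Friday − 1 = Thursday.

Thursday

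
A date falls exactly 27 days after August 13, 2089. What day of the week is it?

Friday

Aug 13, 2089 is a Saturday.
27 mod 7 = 6, so 27 days after a Saturday is Saturday + 6 = Friday.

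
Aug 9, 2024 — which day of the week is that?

Doomsday rule: the anchor day for the 2000s is Tuesday. For year 24: 24÷12 = 2 r 0, and 0÷4 = 0, so 2+0+0 = 2.
Tuesday + 2 ≡ Thursday — that's 2024's doomsday.
In August the doomsday date is Aug 8.
Aug 9 is 1 day after Aug 8; 1 mod 7 = 1, so Thursday + 1 = Friday.

Friday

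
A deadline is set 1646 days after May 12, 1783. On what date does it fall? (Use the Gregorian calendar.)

+366 (one year; includes Feb 29, 1784) → May 12, 1784 (1280 left).
+365 (one year) → May 12, 1785 (915 left).
+365 (one year) → May 12, 1786 (550 left).
+365 (one year) → May 12, 1787 (185 left).
May has 31 days: +20 → Jun 1, 1787 (165 left).
Jun has 30 days: +30 → Jul 1, 1787 (135 left).
Jul has 31 days: +31 → Aug 1, 1787 (104 left).
Aug has 31 days: +31 → Sep 1, 1787 (73 left).
Sep has 30 days: +30 → Oct 1, 1787 (43 left).
Oct has 31 days: +31 → Nov 1, 1787 (12 left).
+12 → Nov 13, 1787.

November 13, 1787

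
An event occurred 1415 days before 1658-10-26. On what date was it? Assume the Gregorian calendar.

−365 (one year) → Oct 26, 1657 (1050 left).
−365 (one year) → Oct 26, 1656 (685 left).
−366 (one year; includes Feb 29, 1656) → Oct 26, 1655 (319 left).
−26 → Sep 30, 1655 (end of Sep, 30 days; 293 left).
−30 → Aug 31, 1655 (end of Aug, 31 days; 263 left).
−31 → Jul 31, 1655 (end of Jul, 31 days; 232 left).
−31 → Jun 30, 1655 (end of Jun, 30 days; 201 left).
−30 → May 31, 1655 (end of May, 31 days; 171 left).
−31 → Apr 30, 1655 (end of Apr, 30 days; 140 left).
−30 → Mar 31, 1655 (end of Mar, 31 days; 110 left).
−31 → Feb 28, 1655 (end of Feb, 28 days; 79 left).
−28 → Jan 31, 1655 (end of Jan, 31 days; 51 left).
−31 → Dec 31, 1654 (end of Dec, 31 days; 20 left).
−20 → Dec 11, 1654.

December 11, 1654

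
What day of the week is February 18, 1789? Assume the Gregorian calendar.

Wednesday

Doomsday rule: the anchor day for the 1700s is Sunday. For year 89: 89÷12 = 7 r 5, and 5÷4 = 1, so 7+5+1 = 13.
Sunday + 13 ≡ Saturday — that's 1789's doomsday.
In February the doomsday date is Feb 28 (1789 is not a leap year).
Feb 18 is 10 days before Feb 28; 10 mod 7 = 3, so Saturday − 3 = Wednesday.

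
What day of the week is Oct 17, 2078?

January 1, 2078 is a Saturday.
Jan 1, 2078 → Feb 1, 2078: 31 days (January has 31).
Feb 1, 2078 → Mar 1, 2078: 28 days (February has 28).
Mar 1, 2078 → Apr 1, 2078: 31 days (March has 31).
Apr 1, 2078 → May 1, 2078: 30 days (April has 30).
May 1, 2078 → Jun 1, 2078: 31 days (May has 31).
Jun 1, 2078 → Jul 1, 2078: 30 days (June has 30).
Jul 1, 2078 → Aug 1, 2078: 31 days (July has 31).
Aug 1, 2078 → Sep 1, 2078: 31 days (August has 31).
Sep 1, 2078 → Oct 1, 2078: 30 days (September has 30).
Oct 1, 2078 → Oct 17, 2078: 16 days.
Total: 289 days.
289 mod 7 = 2, so Saturday + 2 = Monday.

Monday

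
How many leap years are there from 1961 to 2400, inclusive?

107

Multiples of 4 in [1961,2400]: 110.
Of those, multiples of 100: 5 (not leap unless ÷400).
Multiples of 400: 2.
Leap years = 110 − 5 + 2 = 107.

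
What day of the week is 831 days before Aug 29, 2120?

Saturday

First find the weekday of Aug 29, 2120. Doomsday rule: the anchor day for the 2100s is Sunday. For year 20: 20÷12 = 1 r 8, and 8÷4 = 2, so 1+8+2 = 11.
Sunday + 11 ≡ Thursday — that's 2120's doomsday.
In August the doomsday date is Aug 8.
Aug 29 is 21 days after Aug 8; 21 mod 7 = 0, so Thursday + 0 = Thursday.
831 mod 7 = 5, so 831 days before a Thursday is Thursday − 5 = Saturday.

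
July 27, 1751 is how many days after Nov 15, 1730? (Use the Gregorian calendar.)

Nov 15, 1730 → Nov 15, 1731: 365 days.
Nov 15, 1731 → Nov 15, 1732: 366 days (Feb 29, 1732 is in that span).
Nov 15, 1732 → Nov 15, 1733: 365 days.
Nov 15, 1733 → Nov 15, 1734: 365 days.
Nov 15, 1734 → Nov 15, 1735: 365 days.
Nov 15, 1735 → Nov 15, 1736: 366 days (Feb 29, 1736 is in that span).
Nov 15, 1736 → Nov 15, 1737: 365 days.
Nov 15, 1737 → Nov 15, 1738: 365 days.
Nov 15, 1738 → Nov 15, 1739: 365 days.
Nov 15, 1739 → Nov 15, 1740: 366 days (Feb 29, 1740 is in that span).
Nov 15, 1740 → Nov 15, 1741: 365 days.
Nov 15, 1741 → Nov 15, 1742: 365 days.
Nov 15, 1742 → Nov 15, 1743: 365 days.
Nov 15, 1743 → Nov 15, 1744: 366 days (Feb 29, 1744 is in that span).
Nov 15, 1744 → Nov 15, 1745: 365 days.
Nov 15, 1745 → Nov 15, 1746: 365 days.
Nov 15, 1746 → Nov 15, 1747: 365 days.
Nov 15, 1747 → Nov 15, 1748: 366 days (Feb 29, 1748 is in that span).
Nov 15, 1748 → Nov 15, 1749: 365 days.
Nov 15, 1749 → Nov 15, 1750: 365 days.
Nov 15, 1750 → Dec 15, 1750: 30 days (November has 30).
Dec 15, 1750 → Jan 15, 1751: 31 days (December has 31).
Jan 15, 1751 → Feb 15, 1751: 31 days (January has 31).
Feb 15, 1751 → Mar 15, 1751: 28 days (February has 28).
Mar 15, 1751 → Apr 15, 1751: 31 days (March has 31).
Apr 15, 1751 → May 15, 1751: 30 days (April has 30).
May 15, 1751 → Jun 15, 1751: 31 days (May has 31).
Jun 15, 1751 → Jul 15, 1751: 30 days (June has 30).
Jul 15, 1751 → Jul 27, 1751: 12 days.
Total: 7559 days.

7559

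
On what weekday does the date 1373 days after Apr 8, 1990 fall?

Monday

Apr 8, 1990 is a Sunday.
1373 mod 7 = 1, so 1373 days after a Sunday is Sunday + 1 = Monday.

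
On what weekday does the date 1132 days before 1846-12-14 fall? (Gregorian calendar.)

Dec 14, 1846 is a Monday.
1132 mod 7 = 5, so 1132 days before a Monday is Monday − 5 = Wednesday.

Wednesday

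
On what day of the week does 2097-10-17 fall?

January 1, 2097 is a Tuesday.
Jan 1, 2097 → Feb 1, 2097: 31 days (January has 31).
Feb 1, 2097 → Mar 1, 2097: 28 days (February has 28).
Mar 1, 2097 → Apr 1, 2097: 31 days (March has 31).
Apr 1, 2097 → May 1, 2097: 30 days (April has 30).
May 1, 2097 → Jun 1, 2097: 31 days (May has 31).
Jun 1, 2097 → Jul 1, 2097: 30 days (June has 30).
Jul 1, 2097 → Aug 1, 2097: 31 days (July has 31).
Aug 1, 2097 → Sep 1, 2097: 31 days (August has 31).
Sep 1, 2097 → Oct 1, 2097: 30 days (September has 30).
Oct 1, 2097 → Oct 17, 2097: 16 days.
Total: 289 days.
289 mod 7 = 2, so Tuesday + 2 = Thursday.

Thursday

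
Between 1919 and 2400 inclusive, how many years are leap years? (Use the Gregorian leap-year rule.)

Multiples of 4 in [1919,2400]: 121.
Of those, multiples of 100: 5 (not leap unless ÷400).
Multiples of 400: 2.
Leap years = 121 − 5 + 2 = 118.

118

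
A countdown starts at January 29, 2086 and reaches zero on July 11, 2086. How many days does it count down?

163

Jan 29, 2086 → Feb 28, 2086: 30 days (January has 31).
Feb 28, 2086 → Mar 28, 2086: 28 days (February has 28).
Mar 28, 2086 → Apr 28, 2086: 31 days (March has 31).
Apr 28, 2086 → May 28, 2086: 30 days (April has 30).
May 28, 2086 → Jun 28, 2086: 31 days (May has 31).
Jun 28, 2086 → Jul 11, 2086: 13 days.
Total: 163 days.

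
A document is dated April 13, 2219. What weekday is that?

Tuesday

Doomsday rule: the anchor day for the 2200s is Friday. For year 19: 19÷12 = 1 r 7, and 7÷4 = 1, so 1+7+1 = 9.
Friday + 9 ≡ Sunday — that's 2219's doomsday.
In April the doomsday date is Apr 4.
Apr 13 is 9 days after Apr 4; 9 mod 7 = 2, so Sunday + 2 = Tuesday.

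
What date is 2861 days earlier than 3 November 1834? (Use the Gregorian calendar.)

January 3, 1827

−365 (one year) → Nov 3, 1833 (2496 left).
−365 (one year) → Nov 3, 1832 (2131 left).
−366 (one year; includes Feb 29, 1832) → Nov 3, 1831 (1765 left).
−365 (one year) → Nov 3, 1830 (1400 left).
−365 (one year) → Nov 3, 1829 (1035 left).
−365 (one year) → Nov 3, 1828 (670 left).
−366 (one year; includes Feb 29, 1828) → Nov 3, 1827 (304 left).
−3 → Oct 31, 1827 (end of Oct, 31 days; 301 left).
−31 → Sep 30, 1827 (end of Sep, 30 days; 270 left).
−30 → Aug 31, 1827 (end of Aug, 31 days; 240 left).
−31 → Jul 31, 1827 (end of Jul, 31 days; 209 left).
−31 → Jun 30, 1827 (end of Jun, 30 days; 178 left).
−30 → May 31, 1827 (end of May, 31 days; 148 left).
−31 → Apr 30, 1827 (end of Apr, 30 days; 117 left).
−30 → Mar 31, 1827 (end of Mar, 31 days; 87 left).
−31 → Feb 28, 1827 (end of Feb, 28 days; 56 left).
−28 → Jan 31, 1827 (end of Jan, 31 days; 28 left).
−28 → Jan 3, 1827.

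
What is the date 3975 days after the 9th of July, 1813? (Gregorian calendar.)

+365 (one year) → Jul 9, 1814 (3610 left).
+365 (one year) → Jul 9, 1815 (3245 left).
+366 (one year; includes Feb 29, 1816) → Jul 9, 1816 (2879 left).
+365 (one year) → Jul 9, 1817 (2514 left).
+365 (one year) → Jul 9, 1818 (2149 left).
+365 (one year) → Jul 9, 1819 (1784 left).
+366 (one year; includes Feb 29, 1820) → Jul 9, 1820 (1418 left).
+365 (one year) → Jul 9, 1821 (1053 left).
+365 (one year) → Jul 9, 1822 (688 left).
+365 (one year) → Jul 9, 1823 (323 left).
Jul has 31 days: +23 → Aug 1, 1823 (300 left).
Aug has 31 days: +31 → Sep 1, 1823 (269 left).
Sep has 30 days: +30 → Oct 1, 1823 (239 left).
Oct has 31 days: +31 → Nov 1, 1823 (208 left).
Nov has 30 days: +30 → Dec 1, 1823 (178 left).
Dec has 31 days: +31 → Jan 1, 1824 (147 left).
Jan has 31 days: +31 → Feb 1, 1824 (116 left).
Feb has 29 days: +29 → Mar 1, 1824 (87 left).
Mar has 31 days: +31 → Apr 1, 1824 (56 left).
Apr has 30 days: +30 → May 1, 1824 (26 left).
+26 → May 27, 1824.

May 27, 1824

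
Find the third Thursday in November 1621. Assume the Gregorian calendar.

November 1, 1621 is a Monday.
The first Thursday is therefore November 4 (3 days later).
The third Thursday is 4 + 2×7 = November 18.

November 18, 1621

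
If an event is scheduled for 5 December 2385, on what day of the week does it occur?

Thursday

Doomsday rule: the anchor day for the 2300s is Wednesday. For year 85: 85÷12 = 7 r 1, and 1÷4 = 0, so 7+1+0 = 8.
Wednesday + 8 ≡ Thursday — that's 2385's doomsday.
In December the doomsday date is Dec 12.
Dec 5 is 7 days before Dec 12; 7 mod 7 = 0, so Thursday − 0 = Thursday.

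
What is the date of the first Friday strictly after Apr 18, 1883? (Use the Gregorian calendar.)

April 20, 1883

Apr 18, 1883 is a Wednesday.
From Wednesday to the next Friday is 2 days.
Apr 18, 1883 + 2 = Apr 20, 1883.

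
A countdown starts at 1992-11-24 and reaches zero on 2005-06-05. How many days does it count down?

4576

Nov 24, 1992 → Nov 24, 1993: 365 days.
Nov 24, 1993 → Nov 24, 1994: 365 days.
Nov 24, 1994 → Nov 24, 1995: 365 days.
Nov 24, 1995 → Nov 24, 1996: 366 days (Feb 29, 1996 is in that span).
Nov 24, 1996 → Nov 24, 1997: 365 days.
Nov 24, 1997 → Nov 24, 1998: 365 days.
Nov 24, 1998 → Nov 24, 1999: 365 days.
Nov 24, 1999 → Nov 24, 2000: 366 days (Feb 29, 2000 is in that span).
Nov 24, 2000 → Nov 24, 2001: 365 days.
Nov 24, 2001 → Nov 24, 2002: 365 days.
Nov 24, 2002 → Nov 24, 2003: 365 days.
Nov 24, 2003 → Nov 24, 2004: 366 days (Feb 29, 2004 is in that span).
Nov 24, 2004 → Dec 24, 2004: 30 days (November has 30).
Dec 24, 2004 → Jan 24, 2005: 31 days (December has 31).
Jan 24, 2005 → Feb 24, 2005: 31 days (January has 31).
Feb 24, 2005 → Mar 24, 2005: 28 days (February has 28).
Mar 24, 2005 → Apr 24, 2005: 31 days (March has 31).
Apr 24, 2005 → May 24, 2005: 30 days (April has 30).
May 24, 2005 → Jun 5, 2005: 12 days.
Total: 4576 days.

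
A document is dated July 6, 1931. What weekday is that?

Doomsday rule: the anchor day for the 1900s is Wednesday. For year 31: 31÷12 = 2 r 7, and 7÷4 = 1, so 2+7+1 = 10.
Wednesday + 10 ≡ Saturday — that's 1931's doomsday.
In July the doomsday date is Jul 11.
Jul 6 is 5 days before Jul 11; 5 mod 7 = 5, so Saturday − 5 = Monday.

Monday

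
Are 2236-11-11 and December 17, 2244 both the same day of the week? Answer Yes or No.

No

From Nov 11, 2236 to Dec 17, 2244 is 2958 days.
2958 mod 7 = 4, so they are different weekdays.
(Nov 11, 2236 is a Friday; Dec 17, 2244 is a Tuesday.)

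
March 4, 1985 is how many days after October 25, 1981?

1226

Oct 25, 1981 → Oct 25, 1982: 365 days.
Oct 25, 1982 → Oct 25, 1983: 365 days.
Oct 25, 1983 → Oct 25, 1984: 366 days (Feb 29, 1984 is in that span).
Oct 25, 1984 → Nov 25, 1984: 31 days (October has 31).
Nov 25, 1984 → Dec 25, 1984: 30 days (November has 30).
Dec 25, 1984 → Jan 25, 1985: 31 days (December has 31).
Jan 25, 1985 → Feb 25, 1985: 31 days (January has 31).
Feb 25, 1985 → Mar 4, 1985: 7 days.
Total: 1226 days.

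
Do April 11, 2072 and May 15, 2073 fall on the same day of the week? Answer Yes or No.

Yes

From Apr 11, 2072 to May 15, 2073 is 399 days.
399 mod 7 = 0, so they are the same weekday.
(Apr 11, 2072 is a Monday; May 15, 2073 is a Monday.)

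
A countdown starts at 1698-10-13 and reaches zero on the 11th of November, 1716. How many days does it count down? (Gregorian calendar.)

6603

Oct 13, 1698 → Oct 13, 1699: 365 days.
Oct 13, 1699 → Oct 13, 1700: 365 days.
Oct 13, 1700 → Oct 13, 1701: 365 days.
Oct 13, 1701 → Oct 13, 1702: 365 days.
Oct 13, 1702 → Oct 13, 1703: 365 days.
Oct 13, 1703 → Oct 13, 1704: 366 days (Feb 29, 1704 is in that span).
Oct 13, 1704 → Oct 13, 1705: 365 days.
Oct 13, 1705 → Oct 13, 1706: 365 days.
Oct 13, 1706 → Oct 13, 1707: 365 days.
Oct 13, 1707 → Oct 13, 1708: 366 days (Feb 29, 1708 is in that span).
Oct 13, 1708 → Oct 13, 1709: 365 days.
Oct 13, 1709 → Oct 13, 1710: 365 days.
Oct 13, 1710 → Oct 13, 1711: 365 days.
Oct 13, 1711 → Oct 13, 1712: 366 days (Feb 29, 1712 is in that span).
Oct 13, 1712 → Oct 13, 1713: 365 days.
Oct 13, 1713 → Oct 13, 1714: 365 days.
Oct 13, 1714 → Oct 13, 1715: 365 days.
Oct 13, 1715 → Nov 13, 1715: 31 days (October has 31).
Nov 13, 1715 → Dec 13, 1715: 30 days (November has 30).
Dec 13, 1715 → Jan 13, 1716: 31 days (December has 31).
Jan 13, 1716 → Feb 13, 1716: 31 days (January has 31).
Feb 13, 1716 → Mar 13, 1716: 29 days (February has 29).
Mar 13, 1716 → Apr 13, 1716: 31 days (March has 31).
Apr 13, 1716 → May 13, 1716: 30 days (April has 30).
May 13, 1716 → Jun 13, 1716: 31 days (May has 31).
Jun 13, 1716 → Jul 13, 1716: 30 days (June has 30).
Jul 13, 1716 → Aug 13, 1716: 31 days (July has 31).
Aug 13, 1716 → Sep 13, 1716: 31 days (August has 31).
Sep 13, 1716 → Oct 13, 1716: 30 days (September has 30).
Oct 13, 1716 → Nov 11, 1716: 29 days.
Total: 6603 days.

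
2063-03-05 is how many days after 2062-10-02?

154

Oct 2, 2062 → Nov 2, 2062: 31 days (October has 31).
Nov 2, 2062 → Dec 2, 2062: 30 days (November has 30).
Dec 2, 2062 → Jan 2, 2063: 31 days (December has 31).
Jan 2, 2063 → Feb 2, 2063: 31 days (January has 31).
Feb 2, 2063 → Mar 2, 2063: 28 days (February has 28).
Mar 2, 2063 → Mar 5, 2063: 3 days.
Total: 154 days.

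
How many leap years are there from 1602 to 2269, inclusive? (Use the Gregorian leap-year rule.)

162

Multiples of 4 in [1602,2269]: 167.
Of those, multiples of 100: 6 (not leap unless ÷400).
Multiples of 400: 1.
Leap years = 167 − 6 + 1 = 162.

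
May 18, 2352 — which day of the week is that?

Sunday

Doomsday rule: the anchor day for the 2300s is Wednesday. For year 52: 52÷12 = 4 r 4, and 4÷4 = 1, so 4+4+1 = 9.
Wednesday + 9 ≡ Friday — that's 2352's doomsday.
In May the doomsday date is May 9.
May 18 is 9 days after May 9; 9 mod 7 = 2, so Friday + 2 = Sunday.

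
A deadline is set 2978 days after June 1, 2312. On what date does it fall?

+365 (one year) → Jun 1, 2313 (2613 left).
+365 (one year) → Jun 1, 2314 (2248 left).
+365 (one year) → Jun 1, 2315 (1883 left).
+366 (one year; includes Feb 29, 2316) → Jun 1, 2316 (1517 left).
+365 (one year) → Jun 1, 2317 (1152 left).
+365 (one year) → Jun 1, 2318 (787 left).
+365 (one year) → Jun 1, 2319 (422 left).
+366 (one year; includes Feb 29, 2320) → Jun 1, 2320 (56 left).
Jun has 30 days: +30 → Jul 1, 2320 (26 left).
+26 → Jul 27, 2320.

July 27, 2320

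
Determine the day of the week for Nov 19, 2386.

Doomsday rule: the anchor day for the 2300s is Wednesday. For year 86: 86÷12 = 7 r 2, and 2÷4 = 0, so 7+2+0 = 9.
Wednesday + 9 ≡ Friday — that's 2386's doomsday.
In November the doomsday date is Nov 7.
Nov 19 is 12 days after Nov 7; 12 mod 7 = 5, so Friday + 5 = Wednesday.

Wednesday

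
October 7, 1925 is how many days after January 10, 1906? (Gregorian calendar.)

7210

Jan 10, 1906 → Jan 10, 1907: 365 days.
Jan 10, 1907 → Jan 10, 1908: 365 days.
Jan 10, 1908 → Jan 10, 1909: 366 days (Feb 29, 1908 is in that span).
Jan 10, 1909 → Jan 10, 1910: 365 days.
Jan 10, 1910 → Jan 10, 1911: 365 days.
Jan 10, 1911 → Jan 10, 1912: 365 days.
Jan 10, 1912 → Jan 10, 1913: 366 days (Feb 29, 1912 is in that span).
Jan 10, 1913 → Jan 10, 1914: 365 days.
Jan 10, 1914 → Jan 10, 1915: 365 days.
Jan 10, 1915 → Jan 10, 1916: 365 days.
Jan 10, 1916 → Jan 10, 1917: 366 days (Feb 29, 1916 is in that span).
Jan 10, 1917 → Jan 10, 1918: 365 days.
Jan 10, 1918 → Jan 10, 1919: 365 days.
Jan 10, 1919 → Jan 10, 1920: 365 days.
Jan 10, 1920 → Jan 10, 1921: 366 days (Feb 29, 1920 is in that span).
Jan 10, 1921 → Jan 10, 1922: 365 days.
Jan 10, 1922 → Jan 10, 1923: 365 days.
Jan 10, 1923 → Jan 10, 1924: 365 days.
Jan 10, 1924 → Jan 10, 1925: 366 days (Feb 29, 1924 is in that span).
Jan 10, 1925 → Feb 10, 1925: 31 days (January has 31).
Feb 10, 1925 → Mar 10, 1925: 28 days (February has 28).
Mar 10, 1925 → Apr 10, 1925: 31 days (March has 31).
Apr 10, 1925 → May 10, 1925: 30 days (April has 30).
May 10, 1925 → Jun 10, 1925: 31 days (May has 31).
Jun 10, 1925 → Jul 10, 1925: 30 days (June has 30).
Jul 10, 1925 → Aug 10, 1925: 31 days (July has 31).
Aug 10, 1925 → Sep 10, 1925: 31 days (August has 31).
Sep 10, 1925 → Oct 7, 1925: 27 days.
Total: 7210 days.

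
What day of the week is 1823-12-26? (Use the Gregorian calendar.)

Friday

Doomsday rule: the anchor day for the 1800s is Friday. For year 23: 23÷12 = 1 r 11, and 11÷4 = 2, so 1+11+2 = 14.
Friday + 14 ≡ Friday — that's 1823's doomsday.
In December the doomsday date is Dec 12.
Dec 26 is 14 days after Dec 12; 14 mod 7 = 0, so Friday + 0 = Friday.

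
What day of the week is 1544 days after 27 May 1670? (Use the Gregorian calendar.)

May 27, 1670 is a Tuesday.
1544 mod 7 = 4, so 1544 days after a Tuesday is Tuesday + 4 = Saturday.

Saturday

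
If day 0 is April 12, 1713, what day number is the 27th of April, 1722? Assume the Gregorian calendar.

3302

Apr 12, 1713 → Apr 12, 1714: 365 days.
Apr 12, 1714 → Apr 12, 1715: 365 days.
Apr 12, 1715 → Apr 12, 1716: 366 days (Feb 29, 1716 is in that span).
Apr 12, 1716 → Apr 12, 1717: 365 days.
Apr 12, 1717 → Apr 12, 1718: 365 days.
Apr 12, 1718 → Apr 12, 1719: 365 days.
Apr 12, 1719 → Apr 12, 1720: 366 days (Feb 29, 1720 is in that span).
Apr 12, 1720 → Apr 12, 1721: 365 days.
Apr 12, 1721 → May 12, 1721: 30 days (April has 30).
May 12, 1721 → Jun 12, 1721: 31 days (May has 31).
Jun 12, 1721 → Jul 12, 1721: 30 days (June has 30).
Jul 12, 1721 → Aug 12, 1721: 31 days (July has 31).
Aug 12, 1721 → Sep 12, 1721: 31 days (August has 31).
Sep 12, 1721 → Oct 12, 1721: 30 days (September has 30).
Oct 12, 1721 → Nov 12, 1721: 31 days (October has 31).
Nov 12, 1721 → Dec 12, 1721: 30 days (November has 30).
Dec 12, 1721 → Jan 12, 1722: 31 days (December has 31).
Jan 12, 1722 → Feb 12, 1722: 31 days (January has 31).
Feb 12, 1722 → Mar 12, 1722: 28 days (February has 28).
Mar 12, 1722 → Apr 12, 1722: 31 days (March has 31).
Apr 12, 1722 → Apr 27, 1722: 15 days.
Total: 3302 days.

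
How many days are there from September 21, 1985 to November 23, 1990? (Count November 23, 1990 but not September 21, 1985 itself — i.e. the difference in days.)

Sep 21, 1985 → Sep 21, 1986: 365 days.
Sep 21, 1986 → Sep 21, 1987: 365 days.
Sep 21, 1987 → Sep 21, 1988: 366 days (Feb 29, 1988 is in that span).
Sep 21, 1988 → Sep 21, 1989: 365 days.
Sep 21, 1989 → Sep 21, 1990: 365 days.
Sep 21, 1990 → Oct 21, 1990: 30 days (September has 30).
Oct 21, 1990 → Nov 21, 1990: 31 days (October has 31).
Nov 21, 1990 → Nov 23, 1990: 2 days.
Total: 1889 days.

1889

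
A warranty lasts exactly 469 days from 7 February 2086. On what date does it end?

May 22, 2087

+365 (one year) → Feb 7, 2087 (104 left).
Feb has 28 days: +22 → Mar 1, 2087 (82 left).
Mar has 31 days: +31 → Apr 1, 2087 (51 left).
Apr has 30 days: +30 → May 1, 2087 (21 left).
+21 → May 22, 2087.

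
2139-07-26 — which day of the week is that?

Sunday

Doomsday rule: the anchor day for the 2100s is Sunday. For year 39: 39÷12 = 3 r 3, and 3÷4 = 0, so 3+3+0 = 6.
Sunday + 6 ≡ Saturday — that's 2139's doomsday.
In July the doomsday date is Jul 11.
Jul 26 is 15 days after Jul 11; 15 mod 7 = 1, so Saturday + 1 = Sunday.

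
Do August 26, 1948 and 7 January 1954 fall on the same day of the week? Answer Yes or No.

Yes

From Aug 26, 1948 to Jan 7, 1954 is 1960 days.
1960 mod 7 = 0, so they are the same weekday.
(Aug 26, 1948 is a Thursday; Jan 7, 1954 is a Thursday.)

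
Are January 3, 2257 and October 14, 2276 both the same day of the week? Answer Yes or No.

Yes

From Jan 3, 2257 to Oct 14, 2276 is 7224 days.
7224 mod 7 = 0, so they are the same weekday.
(Jan 3, 2257 is a Saturday; Oct 14, 2276 is a Saturday.)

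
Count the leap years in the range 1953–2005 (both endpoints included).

13

Multiples of 4 in [1953,2005]: 13.
Of those, multiples of 100: 1 (not leap unless ÷400).
Multiples of 400: 1.
Leap years = 13 − 1 + 1 = 13.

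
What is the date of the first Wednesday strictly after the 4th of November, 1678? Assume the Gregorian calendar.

November 9, 1678

Nov 4, 1678 is a Friday.
From Friday to the next Wednesday is 5 days.
Nov 4, 1678 + 5 = Nov 9, 1678.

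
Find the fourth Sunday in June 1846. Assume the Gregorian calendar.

June 28, 1846

June 1, 1846 is a Monday.
The first Sunday is therefore June 7 (6 days later).
The fourth Sunday is 7 + 3×7 = June 28.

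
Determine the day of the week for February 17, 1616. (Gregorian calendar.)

Wednesday

Doomsday rule: the anchor day for the 1600s is Tuesday. For year 16: 16÷12 = 1 r 4, and 4÷4 = 1, so 1+4+1 = 6.
Tuesday + 6 ≡ Monday — that's 1616's doomsday.
In February the doomsday date is Feb 29 (1616 is a leap year (divisible by 4)).
Feb 17 is 12 days before Feb 29; 12 mod 7 = 5, so Monday − 5 = Wednesday.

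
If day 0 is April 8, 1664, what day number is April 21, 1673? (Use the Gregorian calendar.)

Apr 8, 1664 → Apr 8, 1665: 365 days.
Apr 8, 1665 → Apr 8, 1666: 365 days.
Apr 8, 1666 → Apr 8, 1667: 365 days.
Apr 8, 1667 → Apr 8, 1668: 366 days (Feb 29, 1668 is in that span).
Apr 8, 1668 → Apr 8, 1669: 365 days.
Apr 8, 1669 → Apr 8, 1670: 365 days.
Apr 8, 1670 → Apr 8, 1671: 365 days.
Apr 8, 1671 → Apr 8, 1672: 366 days (Feb 29, 1672 is in that span).
Apr 8, 1672 → May 8, 1672: 30 days (April has 30).
May 8, 1672 → Jun 8, 1672: 31 days (May has 31).
Jun 8, 1672 → Jul 8, 1672: 30 days (June has 30).
Jul 8, 1672 → Aug 8, 1672: 31 days (July has 31).
Aug 8, 1672 → Sep 8, 1672: 31 days (August has 31).
Sep 8, 1672 → Oct 8, 1672: 30 days (September has 30).
Oct 8, 1672 → Nov 8, 1672: 31 days (October has 31).
Nov 8, 1672 → Dec 8, 1672: 30 days (November has 30).
Dec 8, 1672 → Jan 8, 1673: 31 days (December has 31).
Jan 8, 1673 → Feb 8, 1673: 31 days (January has 31).
Feb 8, 1673 → Mar 8, 1673: 28 days (February has 28).
Mar 8, 1673 → Apr 8, 1673: 31 days (March has 31).
Apr 8, 1673 → Apr 21, 1673: 13 days.
Total: 3300 days.

3300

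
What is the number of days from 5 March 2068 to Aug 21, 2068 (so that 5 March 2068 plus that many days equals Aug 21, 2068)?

Mar 5, 2068 → Apr 5, 2068: 31 days (March has 31).
Apr 5, 2068 → May 5, 2068: 30 days (April has 30).
May 5, 2068 → Jun 5, 2068: 31 days (May has 31).
Jun 5, 2068 → Jul 5, 2068: 30 days (June has 30).
Jul 5, 2068 → Aug 5, 2068: 31 days (July has 31).
Aug 5, 2068 → Aug 21, 2068: 16 days.
Total: 169 days.

169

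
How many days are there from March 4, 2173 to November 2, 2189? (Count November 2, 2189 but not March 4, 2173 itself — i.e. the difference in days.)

6087

Mar 4, 2173 → Mar 4, 2174: 365 days.
Mar 4, 2174 → Mar 4, 2175: 365 days.
Mar 4, 2175 → Mar 4, 2176: 366 days (Feb 29, 2176 is in that span).
Mar 4, 2176 → Mar 4, 2177: 365 days.
Mar 4, 2177 → Mar 4, 2178: 365 days.
Mar 4, 2178 → Mar 4, 2179: 365 days.
Mar 4, 2179 → Mar 4, 2180: 366 days (Feb 29, 2180 is in that span).
Mar 4, 2180 → Mar 4, 2181: 365 days.
Mar 4, 2181 → Mar 4, 2182: 365 days.
Mar 4, 2182 → Mar 4, 2183: 365 days.
Mar 4, 2183 → Mar 4, 2184: 366 days (Feb 29, 2184 is in that span).
Mar 4, 2184 → Mar 4, 2185: 365 days.
Mar 4, 2185 → Mar 4, 2186: 365 days.
Mar 4, 2186 → Mar 4, 2187: 365 days.
Mar 4, 2187 → Mar 4, 2188: 366 days (Feb 29, 2188 is in that span).
Mar 4, 2188 → Mar 4, 2189: 365 days.
Mar 4, 2189 → Apr 4, 2189: 31 days (March has 31).
Apr 4, 2189 → May 4, 2189: 30 days (April has 30).
May 4, 2189 → Jun 4, 2189: 31 days (May has 31).
Jun 4, 2189 → Jul 4, 2189: 30 days (June has 30).
Jul 4, 2189 → Aug 4, 2189: 31 days (July has 31).
Aug 4, 2189 → Sep 4, 2189: 31 days (August has 31).
Sep 4, 2189 → Oct 4, 2189: 30 days (September has 30).
Oct 4, 2189 → Nov 2, 2189: 29 days.
Total: 6087 days.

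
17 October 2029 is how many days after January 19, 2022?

2828

Jan 19, 2022 → Jan 19, 2023: 365 days.
Jan 19, 2023 → Jan 19, 2024: 365 days.
Jan 19, 2024 → Jan 19, 2025: 366 days (Feb 29, 2024 is in that span).
Jan 19, 2025 → Jan 19, 2026: 365 days.
Jan 19, 2026 → Jan 19, 2027: 365 days.
Jan 19, 2027 → Jan 19, 2028: 365 days.
Jan 19, 2028 → Jan 19, 2029: 366 days (Feb 29, 2028 is in that span).
Jan 19, 2029 → Feb 19, 2029: 31 days (January has 31).
Feb 19, 2029 → Mar 19, 2029: 28 days (February has 28).
Mar 19, 2029 → Apr 19, 2029: 31 days (March has 31).
Apr 19, 2029 → May 19, 2029: 30 days (April has 30).
May 19, 2029 → Jun 19, 2029: 31 days (May has 31).
Jun 19, 2029 → Jul 19, 2029: 30 days (June has 30).
Jul 19, 2029 → Aug 19, 2029: 31 days (July has 31).
Aug 19, 2029 → Sep 19, 2029: 31 days (August has 31).
Sep 19, 2029 → Oct 17, 2029: 28 days.
Total: 2828 days.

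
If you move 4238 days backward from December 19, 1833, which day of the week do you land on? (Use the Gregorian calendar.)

Monday

First find the weekday of Dec 19, 1833. Doomsday rule: the anchor day for the 1800s is Friday. For year 33: 33÷12 = 2 r 9, and 9÷4 = 2, so 2+9+2 = 13.
Friday + 13 ≡ Thursday — that's 1833's doomsday.
In December the doomsday date is Dec 12.
Dec 19 is 7 days after Dec 12; 7 mod 7 = 0, so Thursday + 0 = Thursday.
4238 mod 7 = 3, so 4238 days before a Thursday is Thursday − 3 = Monday.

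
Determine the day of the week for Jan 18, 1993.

Monday

January 1, 1993 is a Friday.
Jan 1, 1993 → Jan 18, 1993: 17 days.
Total: 17 days.
17 mod 7 = 3, so Friday + 3 = Monday.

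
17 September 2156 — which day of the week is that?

Friday

Doomsday rule: the anchor day for the 2100s is Sunday. For year 56: 56÷12 = 4 r 8, and 8÷4 = 2, so 4+8+2 = 14.
Sunday + 14 ≡ Sunday — that's 2156's doomsday.
In September the doomsday date is Sep 5.
Sep 17 is 12 days after Sep 5; 12 mod 7 = 5, so Sunday + 5 = Friday.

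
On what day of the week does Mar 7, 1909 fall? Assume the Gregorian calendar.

Sunday

Doomsday rule: the anchor day for the 1900s is Wednesday. For year 09: 9÷12 = 0 r 9, and 9÷4 = 2, so 0+9+2 = 11.
Wednesday + 11 ≡ Sunday — that's 1909's doomsday.
In March the doomsday date is Mar 14.
Mar 7 is 7 days before Mar 14; 7 mod 7 = 0, so Sunday − 0 = Sunday.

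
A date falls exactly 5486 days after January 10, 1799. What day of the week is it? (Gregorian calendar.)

First find the weekday of Jan 10, 1799. Doomsday rule: the anchor day for the 1700s is Sunday. For year 99: 99÷12 = 8 r 3, and 3÷4 = 0, so 8+3+0 = 11.
Sunday + 11 ≡ Thursday — that's 1799's doomsday.
In January the doomsday date is Jan 3 (1799 is not a leap year).
Jan 10 is 7 days after Jan 3; 7 mod 7 = 0, so Thursday + 0 = Thursday.
5486 mod 7 = 5, so 5486 days after a Thursday is Thursday + 5 = Tuesday.

Tuesday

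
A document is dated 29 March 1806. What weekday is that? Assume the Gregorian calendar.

Saturday

Doomsday rule: the anchor day for the 1800s is Friday. For year 06: 6÷12 = 0 r 6, and 6÷4 = 1, so 0+6+1 = 7.
Friday + 7 ≡ Friday — that's 1806's doomsday.
In March the doomsday date is Mar 14.
Mar 29 is 15 days after Mar 14; 15 mod 7 = 1, so Friday + 1 = Saturday.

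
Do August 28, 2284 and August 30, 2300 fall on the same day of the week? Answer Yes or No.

From Aug 28, 2284 to Aug 30, 2300 is 5845 days.
5845 mod 7 = 0, so they are the same weekday.
(Aug 28, 2284 is a Thursday; Aug 30, 2300 is a Thursday.)

Yes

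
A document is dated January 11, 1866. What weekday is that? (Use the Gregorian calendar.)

Thursday

Doomsday rule: the anchor day for the 1800s is Friday. For year 66: 66÷12 = 5 r 6, and 6÷4 = 1, so 5+6+1 = 12.
Friday + 12 ≡ Wednesday — that's 1866's doomsday.
In January the doomsday date is Jan 3 (1866 is not a leap year).
Jan 11 is 8 days after Jan 3; 8 mod 7 = 1, so Wednesday + 1 = Thursday.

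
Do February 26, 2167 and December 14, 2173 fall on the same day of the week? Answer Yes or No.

No

From Feb 26, 2167 to Dec 14, 2173 is 2483 days.
2483 mod 7 = 5, so they are different weekdays.
(Feb 26, 2167 is a Thursday; Dec 14, 2173 is a Tuesday.)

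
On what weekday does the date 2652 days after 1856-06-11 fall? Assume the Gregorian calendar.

First find the weekday of Jun 11, 1856. Doomsday rule: the anchor day for the 1800s is Friday. For year 56: 56÷12 = 4 r 8, and 8÷4 = 2, so 4+8+2 = 14.
Friday + 14 ≡ Friday — that's 1856's doomsday.
In June the doomsday date is Jun 6.
Jun 11 is 5 days after Jun 6; 5 mod 7 = 5, so Friday + 5 = Wednesday.
2652 mod 7 = 6, so 2652 days after a Wednesday is Wednesday + 6 = Tuesday.

Tuesday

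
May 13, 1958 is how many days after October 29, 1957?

196

Oct 29, 1957 → Nov 29, 1957: 31 days (October has 31).
Nov 29, 1957 → Dec 29, 1957: 30 days (November has 30).
Dec 29, 1957 → Jan 29, 1958: 31 days (December has 31).
Jan 29, 1958 → Feb 28, 1958: 30 days (January has 31).
Feb 28, 1958 → Mar 28, 1958: 28 days (February has 28).
Mar 28, 1958 → Apr 28, 1958: 31 days (March has 31).
Apr 28, 1958 → May 13, 1958: 15 days.
Total: 196 days.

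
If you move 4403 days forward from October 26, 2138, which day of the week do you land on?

Sunday

First find the weekday of Oct 26, 2138. Doomsday rule: the anchor day for the 2100s is Sunday. For year 38: 38÷12 = 3 r 2, and 2÷4 = 0, so 3+2+0 = 5.
Sunday + 5 ≡ Friday — that's 2138's doomsday.
In October the doomsday date is Oct 10.
Oct 26 is 16 days after Oct 10; 16 mod 7 = 2, so Friday + 2 = Sunday.
4403 mod 7 = 0, so 4403 days after a Sunday is Sunday + 0 = Sunday.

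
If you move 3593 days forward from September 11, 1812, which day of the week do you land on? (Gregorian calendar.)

Sep 11, 1812 is a Friday.
3593 mod 7 = 2, so 3593 days after a Friday is Friday + 2 = Sunday.

Sunday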